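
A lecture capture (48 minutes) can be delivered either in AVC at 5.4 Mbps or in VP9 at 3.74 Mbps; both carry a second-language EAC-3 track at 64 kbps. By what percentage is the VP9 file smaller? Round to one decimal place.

48 min = 2880 s
Audio: 64 kbps = 0.064 Mbps.
AVC: 5.464 Mbps × 2880 s = 15736.3 Mb = 1.832 GiB.
VP9: 3.804 Mbps × 2880 s = 10955.5 Mb = 1.275 GiB.
Reduction: (1 − 1.275/1.832) × 100 = 30.38%.

30.4%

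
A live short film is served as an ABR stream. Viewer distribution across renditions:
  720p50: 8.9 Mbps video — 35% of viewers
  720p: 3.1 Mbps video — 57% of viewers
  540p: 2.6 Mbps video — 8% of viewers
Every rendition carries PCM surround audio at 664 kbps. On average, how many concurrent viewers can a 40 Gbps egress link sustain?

6951

Audio: 664 kbps = 0.664 Mbps.
Average per-viewer bitrate: 0.35×9.564 + 0.57×3.764 + 0.08×3.264 = 5.754 Mbps.
40 Gbps = 40,000 Mbps; 40,000 / 5.754 = 6951.69 → 6951.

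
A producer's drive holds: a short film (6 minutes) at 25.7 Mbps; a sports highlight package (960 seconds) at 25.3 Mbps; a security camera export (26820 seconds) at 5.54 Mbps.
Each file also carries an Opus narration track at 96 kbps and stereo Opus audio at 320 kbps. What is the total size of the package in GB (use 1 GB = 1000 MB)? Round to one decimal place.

24.2 GB

Audio total: 96 + 320 = 416 kbps = 0.416 Mbps.
short film: 26.116 Mbps × 360 s = 9401.8 Mb
sports highlight package: 25.716 Mbps × 960 s = 24687.4 Mb
security camera export: 5.956 Mbps × 26820 s = 159739.9 Mb
Total: 193829.0 Mb = 24228.6 MB.
= 24.23 GB.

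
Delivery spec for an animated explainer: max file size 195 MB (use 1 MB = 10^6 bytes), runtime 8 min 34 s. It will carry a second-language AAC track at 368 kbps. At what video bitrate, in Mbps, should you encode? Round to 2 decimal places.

Budget: 195 MB = 1560.0 Mb.
8 min 34 s = 514 s
Total bitrate budget: 1560.0 Mb / 514 s = 3.035 Mbps.
Audio: 368 kbps = 0.368 Mbps.
Video: 3.035 − 0.368 = 2.667 Mbps.

2.67 Mbps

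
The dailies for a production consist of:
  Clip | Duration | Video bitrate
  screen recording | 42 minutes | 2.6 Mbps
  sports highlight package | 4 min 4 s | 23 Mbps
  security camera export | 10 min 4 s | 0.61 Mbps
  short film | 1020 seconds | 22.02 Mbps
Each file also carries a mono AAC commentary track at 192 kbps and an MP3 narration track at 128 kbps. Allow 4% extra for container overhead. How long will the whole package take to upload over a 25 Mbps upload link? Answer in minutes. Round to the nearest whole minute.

Audio total: 192 + 128 = 320 kbps = 0.320 Mbps.
screen recording: 2.920 Mbps × 2520 s × 1.04 = 7652.7 Mb
sports highlight package: 23.320 Mbps × 244 s × 1.04 = 5917.7 Mb
security camera export: 0.930 Mbps × 604 s × 1.04 = 584.2 Mb
short film: 22.340 Mbps × 1020 s × 1.04 = 23698.3 Mb
Total: 37852.9 Mb = 4731.6 MB.
At 25 Mbps: 37852.9 / 25 = 1514 s ≈ 25.2 minutes.

25 minutes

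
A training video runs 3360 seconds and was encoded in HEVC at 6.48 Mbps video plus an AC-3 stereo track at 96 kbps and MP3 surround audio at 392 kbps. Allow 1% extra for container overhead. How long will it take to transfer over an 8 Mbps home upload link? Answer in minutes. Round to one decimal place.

Audio total: 96 + 392 = 488 kbps = 0.488 Mbps.
Total bitrate: 6.968 Mbps.
File: 6.968 Mbps × 3360 s = 23412.5 Mb.
With 1% container overhead: ×1.01. → 23646.6 Mb.
At 8 Mbps: 23646.6 / 8 = 2955.8 s ≈ 49.3 minutes.

49.3 minutes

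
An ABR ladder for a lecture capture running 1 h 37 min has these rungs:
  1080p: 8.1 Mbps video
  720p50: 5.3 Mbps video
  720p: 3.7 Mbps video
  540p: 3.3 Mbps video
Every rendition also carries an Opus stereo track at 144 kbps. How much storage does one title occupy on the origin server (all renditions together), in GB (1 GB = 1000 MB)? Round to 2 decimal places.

15.26 GB

1 h 37 min = 97 min = 5820 s
Audio: 144 kbps = 0.144 Mbps.
Sum of rendition bitrates: (8.1+0.144) + (5.3+0.144) + (3.7+0.144) + (3.3+0.144) = 20.976 Mbps.
× 5820 s = 122,080 Mb = 15,260 MB = 15.26 GB.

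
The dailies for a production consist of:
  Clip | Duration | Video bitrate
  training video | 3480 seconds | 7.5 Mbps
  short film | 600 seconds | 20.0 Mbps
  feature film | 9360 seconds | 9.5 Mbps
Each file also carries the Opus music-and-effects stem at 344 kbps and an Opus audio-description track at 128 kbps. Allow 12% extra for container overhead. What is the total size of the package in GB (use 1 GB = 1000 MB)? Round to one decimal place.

18.7 GB

Audio total: 344 + 128 = 472 kbps = 0.472 Mbps.
training video: 7.972 Mbps × 3480 s × 1.12 = 31071.7 Mb
short film: 20.472 Mbps × 600 s × 1.12 = 13757.2 Mb
feature film: 9.972 Mbps × 9360 s × 1.12 = 104538.5 Mb
Total: 149367.3 Mb = 18670.9 MB.
= 18.67 GB.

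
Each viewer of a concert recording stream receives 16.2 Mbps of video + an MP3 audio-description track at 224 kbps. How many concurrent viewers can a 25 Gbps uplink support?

1522

Audio: 224 kbps = 0.224 Mbps.
Per-viewer media rate: 16.424 Mbps.
25 Gbps = 25,000 Mbps; 25,000 / 16.424 = 1522.16 → 1522 viewers.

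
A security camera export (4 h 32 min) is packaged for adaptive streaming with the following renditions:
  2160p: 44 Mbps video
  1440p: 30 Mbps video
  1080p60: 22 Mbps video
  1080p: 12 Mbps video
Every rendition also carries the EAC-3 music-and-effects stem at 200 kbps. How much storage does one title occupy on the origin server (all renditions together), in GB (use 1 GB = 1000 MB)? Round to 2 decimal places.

4 h 32 min = 272 min = 16320 s
Audio: 200 kbps = 0.200 Mbps.
Sum of rendition bitrates: (44+0.200) + (30+0.200) + (22+0.200) + (12+0.200) = 108.800 Mbps.
× 16320 s = 1,775,616 Mb = 221,952 MB = 222.0 GB.

221.95 GB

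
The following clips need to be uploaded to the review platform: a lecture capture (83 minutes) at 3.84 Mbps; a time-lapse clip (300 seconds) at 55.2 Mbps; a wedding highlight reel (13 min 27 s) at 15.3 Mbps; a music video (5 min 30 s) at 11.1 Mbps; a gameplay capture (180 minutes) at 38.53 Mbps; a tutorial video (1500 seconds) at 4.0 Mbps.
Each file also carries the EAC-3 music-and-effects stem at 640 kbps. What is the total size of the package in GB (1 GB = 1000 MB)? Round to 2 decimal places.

60.72 GB

Audio: 640 kbps = 0.640 Mbps.
lecture capture: 4.480 Mbps × 4980 s = 22310.4 Mb
time-lapse clip: 55.840 Mbps × 300 s = 16752.0 Mb
wedding highlight reel: 15.940 Mbps × 807 s = 12863.6 Mb
music video: 11.740 Mbps × 330 s = 3874.2 Mb
gameplay capture: 39.170 Mbps × 10800 s = 423036.0 Mb
tutorial video: 4.640 Mbps × 1500 s = 6960.0 Mb
Total: 485796.2 Mb = 60724.5 MB.
= 60.72 GB.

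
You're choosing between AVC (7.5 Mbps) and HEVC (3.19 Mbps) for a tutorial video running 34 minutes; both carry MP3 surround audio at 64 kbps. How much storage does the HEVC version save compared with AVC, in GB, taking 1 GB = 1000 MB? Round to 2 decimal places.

1.10 GB

34 min = 2040 s
Audio: 64 kbps = 0.064 Mbps.
AVC: 7.564 Mbps × 2040 s = 15430.6 Mb = 1.929 GB.
HEVC: 3.254 Mbps × 2040 s = 6638.2 Mb = 0.830 GB.
Saving: 1.929 − 0.830 = 1.099 GB.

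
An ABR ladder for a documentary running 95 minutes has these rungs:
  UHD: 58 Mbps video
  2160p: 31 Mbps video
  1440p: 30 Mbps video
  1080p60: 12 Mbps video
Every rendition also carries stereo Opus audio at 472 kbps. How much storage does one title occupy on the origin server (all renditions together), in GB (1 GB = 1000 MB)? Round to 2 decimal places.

95 min = 5700 s
Audio: 472 kbps = 0.472 Mbps.
Sum of rendition bitrates: (58+0.472) + (31+0.472) + (30+0.472) + (12+0.472) = 132.888 Mbps.
× 5700 s = 757,462 Mb = 94,683 MB = 94.68 GB.

94.68 GB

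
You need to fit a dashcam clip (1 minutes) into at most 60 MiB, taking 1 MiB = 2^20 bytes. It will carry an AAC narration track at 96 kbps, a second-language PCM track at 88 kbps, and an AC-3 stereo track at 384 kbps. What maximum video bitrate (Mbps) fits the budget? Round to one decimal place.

Budget: 60 MiB = 503.3 Mb.
Total bitrate budget: 503.3 Mb / 60 s = 8.389 Mbps.
Audio total: 96 + 88 + 384 = 568 kbps = 0.568 Mbps.
Video: 8.389 − 0.568 = 7.821 Mbps.

7.8 Mbps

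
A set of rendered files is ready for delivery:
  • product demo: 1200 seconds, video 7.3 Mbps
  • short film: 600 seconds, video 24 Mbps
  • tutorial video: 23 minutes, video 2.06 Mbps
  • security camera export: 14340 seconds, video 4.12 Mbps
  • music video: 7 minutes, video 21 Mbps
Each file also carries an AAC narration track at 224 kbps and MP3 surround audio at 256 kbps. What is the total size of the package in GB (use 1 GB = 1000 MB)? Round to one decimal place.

12.8 GB

Audio total: 224 + 256 = 480 kbps = 0.480 Mbps.
product demo: 7.780 Mbps × 1200 s = 9336.0 Mb
short film: 24.480 Mbps × 600 s = 14688.0 Mb
tutorial video: 2.540 Mbps × 1380 s = 3505.2 Mb
security camera export: 4.600 Mbps × 14340 s = 65964.0 Mb
music video: 21.480 Mbps × 420 s = 9021.6 Mb
Total: 102514.8 Mb = 12814.4 MB.
= 12.81 GB.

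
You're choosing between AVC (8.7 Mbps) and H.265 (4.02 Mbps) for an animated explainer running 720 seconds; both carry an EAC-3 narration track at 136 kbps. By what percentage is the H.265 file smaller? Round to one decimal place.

53.0%

Audio: 136 kbps = 0.136 Mbps.
AVC: 8.836 Mbps × 720 s = 6361.9 Mb = 0.741 GiB.
H.265: 4.156 Mbps × 720 s = 2992.3 Mb = 0.348 GiB.
Reduction: (1 − 0.348/0.741) × 100 = 52.97%.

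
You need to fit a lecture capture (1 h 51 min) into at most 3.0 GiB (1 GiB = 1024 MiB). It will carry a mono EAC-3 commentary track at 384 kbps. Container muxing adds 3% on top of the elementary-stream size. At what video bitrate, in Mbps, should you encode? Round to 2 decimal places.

3.37 Mbps

Budget: 3.0 GiB = 25769.8 Mb.
Stream payload after overhead: 25769.8 / 1.03 = 25019.2 Mb.
1 h 51 min = 111 min = 6660 s
Total bitrate budget: 25019.2 Mb / 6660 s = 3.757 Mbps.
Audio: 384 kbps = 0.384 Mbps.
Video: 3.757 − 0.384 = 3.373 Mbps.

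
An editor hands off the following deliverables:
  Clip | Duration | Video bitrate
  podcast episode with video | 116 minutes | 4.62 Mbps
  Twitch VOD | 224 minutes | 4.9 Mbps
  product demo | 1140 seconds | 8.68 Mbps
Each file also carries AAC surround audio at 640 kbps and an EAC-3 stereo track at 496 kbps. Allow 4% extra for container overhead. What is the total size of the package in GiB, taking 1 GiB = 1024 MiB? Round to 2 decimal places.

16.03 GiB

Audio total: 640 + 496 = 1136 kbps = 1.136 Mbps.
podcast episode with video: 5.756 Mbps × 6960 s × 1.04 = 41664.2 Mb
Twitch VOD: 6.036 Mbps × 13440 s × 1.04 = 84368.8 Mb
product demo: 9.816 Mbps × 1140 s × 1.04 = 11637.8 Mb
Total: 137670.9 Mb = 17208.9 MB.
= 16.03 GiB.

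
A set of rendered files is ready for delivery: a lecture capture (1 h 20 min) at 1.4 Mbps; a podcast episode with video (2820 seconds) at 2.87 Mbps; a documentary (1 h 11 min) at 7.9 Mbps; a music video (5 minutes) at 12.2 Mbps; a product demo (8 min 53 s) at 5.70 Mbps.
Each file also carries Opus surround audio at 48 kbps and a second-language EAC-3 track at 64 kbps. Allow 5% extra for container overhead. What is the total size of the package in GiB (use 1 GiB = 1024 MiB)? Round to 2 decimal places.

6.92 GiB

Audio total: 48 + 64 = 112 kbps = 0.112 Mbps.
lecture capture: 1.512 Mbps × 4800 s × 1.05 = 7620.5 Mb
podcast episode with video: 2.982 Mbps × 2820 s × 1.05 = 8829.7 Mb
documentary: 8.012 Mbps × 4260 s × 1.05 = 35837.7 Mb
music video: 12.312 Mbps × 300 s × 1.05 = 3878.3 Mb
product demo: 5.812 Mbps × 533 s × 1.05 = 3252.7 Mb
Total: 59418.8 Mb = 7427.4 MB.
= 6.917 GiB.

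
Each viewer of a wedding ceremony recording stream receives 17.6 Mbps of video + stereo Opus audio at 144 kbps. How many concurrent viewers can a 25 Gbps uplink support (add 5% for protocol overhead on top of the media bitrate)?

1341

Audio: 144 kbps = 0.144 Mbps.
Per-viewer media rate: 17.744 Mbps.
On the wire with 5% overhead: 18.631 Mbps.
25 Gbps = 25,000 Mbps; 25,000 / 18.631 = 1341.84 → 1341 viewers.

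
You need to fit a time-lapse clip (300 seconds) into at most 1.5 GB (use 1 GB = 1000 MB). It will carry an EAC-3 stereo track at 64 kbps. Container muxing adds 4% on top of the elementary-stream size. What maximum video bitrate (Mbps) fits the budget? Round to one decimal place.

Budget: 1.5 GB = 12000.0 Mb.
Stream payload after overhead: 12000.0 / 1.04 = 11538.5 Mb.
Total bitrate budget: 11538.5 Mb / 300 s = 38.462 Mbps.
Audio: 64 kbps = 0.064 Mbps.
Video: 38.462 − 0.064 = 38.398 Mbps.

38.4 Mbps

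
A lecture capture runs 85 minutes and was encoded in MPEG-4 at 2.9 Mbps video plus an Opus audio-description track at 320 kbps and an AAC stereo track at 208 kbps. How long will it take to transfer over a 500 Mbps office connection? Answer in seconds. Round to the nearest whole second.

85 min = 5100 s
Audio total: 320 + 208 = 528 kbps = 0.528 Mbps.
Total bitrate: 3.428 Mbps.
File: 3.428 Mbps × 5100 s = 17482.8 Mb.
At 500 Mbps: 17482.8 / 500 = 35.0 s ≈ 35 seconds.

35 seconds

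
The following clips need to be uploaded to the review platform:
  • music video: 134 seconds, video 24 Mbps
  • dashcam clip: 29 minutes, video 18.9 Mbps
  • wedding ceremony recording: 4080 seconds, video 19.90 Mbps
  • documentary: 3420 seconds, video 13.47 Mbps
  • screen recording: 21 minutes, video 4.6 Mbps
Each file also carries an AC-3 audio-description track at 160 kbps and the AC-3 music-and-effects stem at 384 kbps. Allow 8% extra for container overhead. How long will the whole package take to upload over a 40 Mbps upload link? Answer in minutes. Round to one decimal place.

Audio total: 160 + 384 = 544 kbps = 0.544 Mbps.
music video: 24.544 Mbps × 134 s × 1.08 = 3552.0 Mb
dashcam clip: 19.444 Mbps × 1740 s × 1.08 = 36539.2 Mb
wedding ceremony recording: 20.444 Mbps × 4080 s × 1.08 = 90084.4 Mb
documentary: 14.014 Mbps × 3420 s × 1.08 = 51762.1 Mb
screen recording: 5.144 Mbps × 1260 s × 1.08 = 7000.0 Mb
Total: 188937.7 Mb = 23617.2 MB.
At 40 Mbps: 188937.7 / 40 = 4723 s ≈ 78.7 minutes.

78.7 minutes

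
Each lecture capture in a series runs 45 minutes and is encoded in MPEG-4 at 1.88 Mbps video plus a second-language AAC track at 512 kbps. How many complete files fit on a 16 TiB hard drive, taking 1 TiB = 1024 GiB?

45 min = 2700 s
Audio: 512 kbps = 0.512 Mbps.
Total bitrate: 2.392 Mbps.
Per item: 2.392 Mbps × 2700 s = 6,458 Mb = 807.3 MB.
Capacity: 16 TiB = 140,737,488 Mb; 21791.39 items → 21791 complete.

21791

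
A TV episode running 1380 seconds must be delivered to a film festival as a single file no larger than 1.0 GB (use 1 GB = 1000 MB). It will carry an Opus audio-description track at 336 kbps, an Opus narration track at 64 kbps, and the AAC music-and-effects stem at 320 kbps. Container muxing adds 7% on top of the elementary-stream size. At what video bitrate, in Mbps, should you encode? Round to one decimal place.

4.7 Mbps

Budget: 1.0 GB = 8000.0 Mb.
Stream payload after overhead: 8000.0 / 1.07 = 7476.6 Mb.
Total bitrate budget: 7476.6 Mb / 1380 s = 5.418 Mbps.
Audio total: 336 + 64 + 320 = 720 kbps = 0.720 Mbps.
Video: 5.418 − 0.720 = 4.698 Mbps.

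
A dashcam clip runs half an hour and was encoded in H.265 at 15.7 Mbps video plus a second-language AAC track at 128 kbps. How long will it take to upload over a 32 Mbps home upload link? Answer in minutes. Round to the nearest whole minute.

30 min = 1800 s
Audio: 128 kbps = 0.128 Mbps.
Total bitrate: 15.828 Mbps.
File: 15.828 Mbps × 1800 s = 28490.4 Mb.
At 32 Mbps: 28490.4 / 32 = 890.3 s ≈ 14.8 minutes.

15 minutes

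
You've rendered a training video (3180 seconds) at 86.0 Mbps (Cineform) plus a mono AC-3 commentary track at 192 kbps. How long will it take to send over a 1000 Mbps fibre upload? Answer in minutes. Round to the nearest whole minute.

Audio: 192 kbps = 0.192 Mbps.
Total bitrate: 86.192 Mbps.
File: 86.192 Mbps × 3180 s = 274090.6 Mb.
At 1000 Mbps: 274090.6 / 1000 = 274.1 s ≈ 4.57 minutes.

5 minutes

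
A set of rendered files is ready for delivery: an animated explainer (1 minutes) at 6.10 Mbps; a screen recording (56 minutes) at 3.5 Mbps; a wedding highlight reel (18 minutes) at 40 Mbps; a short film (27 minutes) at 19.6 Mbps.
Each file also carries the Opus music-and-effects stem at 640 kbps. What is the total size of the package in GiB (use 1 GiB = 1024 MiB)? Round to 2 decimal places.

10.59 GiB

Audio: 640 kbps = 0.640 Mbps.
animated explainer: 6.740 Mbps × 60 s = 404.4 Mb
screen recording: 4.140 Mbps × 3360 s = 13910.4 Mb
wedding highlight reel: 40.640 Mbps × 1080 s = 43891.2 Mb
short film: 20.240 Mbps × 1620 s = 32788.8 Mb
Total: 90994.8 Mb = 11374.4 MB.
= 10.59 GiB.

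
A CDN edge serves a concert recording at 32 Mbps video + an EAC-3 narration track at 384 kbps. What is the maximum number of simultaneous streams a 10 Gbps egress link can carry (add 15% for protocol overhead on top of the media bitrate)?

268

Audio: 384 kbps = 0.384 Mbps.
Per-viewer media rate: 32.384 Mbps.
On the wire with 15% overhead: 37.242 Mbps.
10 Gbps = 10,000 Mbps; 10,000 / 37.242 = 268.52 → 268 viewers.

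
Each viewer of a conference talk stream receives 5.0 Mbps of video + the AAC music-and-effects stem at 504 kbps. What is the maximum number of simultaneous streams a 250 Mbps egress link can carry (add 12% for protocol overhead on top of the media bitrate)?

40

Audio: 504 kbps = 0.504 Mbps.
Per-viewer media rate: 5.504 Mbps.
On the wire with 12% overhead: 6.164 Mbps.
250 Mbps = 250.0 Mbps; 250.0 / 6.164 = 40.55 → 40 viewers.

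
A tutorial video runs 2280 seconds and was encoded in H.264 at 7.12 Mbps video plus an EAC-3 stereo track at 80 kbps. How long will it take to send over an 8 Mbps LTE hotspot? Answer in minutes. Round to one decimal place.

Audio: 80 kbps = 0.080 Mbps.
Total bitrate: 7.200 Mbps.
File: 7.200 Mbps × 2280 s = 16416.0 Mb.
At 8 Mbps: 16416.0 / 8 = 2052.0 s ≈ 34.2 minutes.

34.2 minutes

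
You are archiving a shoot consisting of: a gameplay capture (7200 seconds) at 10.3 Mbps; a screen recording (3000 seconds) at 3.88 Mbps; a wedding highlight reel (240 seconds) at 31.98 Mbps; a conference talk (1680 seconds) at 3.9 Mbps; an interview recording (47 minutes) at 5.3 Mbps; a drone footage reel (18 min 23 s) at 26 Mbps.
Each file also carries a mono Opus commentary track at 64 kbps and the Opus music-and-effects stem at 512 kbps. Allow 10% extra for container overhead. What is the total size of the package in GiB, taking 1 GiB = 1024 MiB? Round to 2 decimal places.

19.58 GiB

Audio total: 64 + 512 = 576 kbps = 0.576 Mbps.
gameplay capture: 10.876 Mbps × 7200 s × 1.10 = 86137.9 Mb
screen recording: 4.456 Mbps × 3000 s × 1.10 = 14704.8 Mb
wedding highlight reel: 32.556 Mbps × 240 s × 1.10 = 8594.8 Mb
conference talk: 4.476 Mbps × 1680 s × 1.10 = 8271.6 Mb
interview recording: 5.876 Mbps × 2820 s × 1.10 = 18227.4 Mb
drone footage reel: 26.576 Mbps × 1103 s × 1.10 = 32244.7 Mb
Total: 168181.2 Mb = 21022.6 MB.
= 19.58 GiB.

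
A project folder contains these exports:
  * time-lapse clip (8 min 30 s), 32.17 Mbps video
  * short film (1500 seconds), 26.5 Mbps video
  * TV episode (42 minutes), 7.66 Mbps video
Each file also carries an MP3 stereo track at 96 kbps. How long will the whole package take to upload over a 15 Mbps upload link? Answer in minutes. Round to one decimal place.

Audio: 96 kbps = 0.096 Mbps.
time-lapse clip: 32.266 Mbps × 510 s = 16455.7 Mb
short film: 26.596 Mbps × 1500 s = 39894.0 Mb
TV episode: 7.756 Mbps × 2520 s = 19545.1 Mb
Total: 75894.8 Mb = 9486.8 MB.
At 15 Mbps: 75894.8 / 15 = 5060 s ≈ 84.3 minutes.

84.3 minutes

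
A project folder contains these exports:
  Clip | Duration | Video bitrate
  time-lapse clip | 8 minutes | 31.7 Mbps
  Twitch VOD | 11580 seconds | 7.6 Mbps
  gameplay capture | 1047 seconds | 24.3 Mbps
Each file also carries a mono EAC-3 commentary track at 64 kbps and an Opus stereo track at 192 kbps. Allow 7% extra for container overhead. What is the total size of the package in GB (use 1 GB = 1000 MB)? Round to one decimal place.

17.7 GB

Audio total: 64 + 192 = 256 kbps = 0.256 Mbps.
time-lapse clip: 31.956 Mbps × 480 s × 1.07 = 16412.6 Mb
Twitch VOD: 7.856 Mbps × 11580 s × 1.07 = 97340.6 Mb
gameplay capture: 24.556 Mbps × 1047 s × 1.07 = 27509.8 Mb
Total: 141263.0 Mb = 17657.9 MB.
= 17.66 GB.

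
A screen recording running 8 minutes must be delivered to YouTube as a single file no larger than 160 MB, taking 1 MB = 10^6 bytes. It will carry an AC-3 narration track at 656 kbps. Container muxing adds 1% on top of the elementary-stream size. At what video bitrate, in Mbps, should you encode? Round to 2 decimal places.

Budget: 160 MB = 1280.0 Mb.
Stream payload after overhead: 1280.0 / 1.01 = 1267.3 Mb.
8 min = 480 s
Total bitrate budget: 1267.3 Mb / 480 s = 2.640 Mbps.
Audio: 656 kbps = 0.656 Mbps.
Video: 2.640 − 0.656 = 1.984 Mbps.

1.98 Mbps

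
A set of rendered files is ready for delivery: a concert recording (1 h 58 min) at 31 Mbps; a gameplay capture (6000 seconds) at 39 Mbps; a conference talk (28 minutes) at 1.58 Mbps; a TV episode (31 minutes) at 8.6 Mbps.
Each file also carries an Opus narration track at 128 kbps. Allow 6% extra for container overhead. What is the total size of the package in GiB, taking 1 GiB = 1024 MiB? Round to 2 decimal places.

Audio: 128 kbps = 0.128 Mbps.
concert recording: 31.128 Mbps × 7080 s × 1.06 = 233609.4 Mb
gameplay capture: 39.128 Mbps × 6000 s × 1.06 = 248854.1 Mb
conference talk: 1.708 Mbps × 1680 s × 1.06 = 3041.6 Mb
TV episode: 8.728 Mbps × 1860 s × 1.06 = 17208.1 Mb
Total: 502713.2 Mb = 62839.2 MB.
= 58.52 GiB.

58.52 GiB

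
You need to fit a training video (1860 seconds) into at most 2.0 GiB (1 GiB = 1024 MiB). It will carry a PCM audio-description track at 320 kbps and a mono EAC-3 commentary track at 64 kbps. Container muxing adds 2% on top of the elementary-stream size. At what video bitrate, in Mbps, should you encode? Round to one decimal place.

Budget: 2.0 GiB = 17179.9 Mb.
Stream payload after overhead: 17179.9 / 1.02 = 16843.0 Mb.
Total bitrate budget: 16843.0 Mb / 1860 s = 9.055 Mbps.
Audio total: 320 + 64 = 384 kbps = 0.384 Mbps.
Video: 9.055 − 0.384 = 8.671 Mbps.

8.7 Mbps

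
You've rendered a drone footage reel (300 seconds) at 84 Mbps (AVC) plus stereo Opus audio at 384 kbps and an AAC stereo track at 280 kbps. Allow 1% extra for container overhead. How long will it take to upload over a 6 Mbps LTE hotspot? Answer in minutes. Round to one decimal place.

71.3 minutes

Audio total: 384 + 280 = 664 kbps = 0.664 Mbps.
Total bitrate: 84.664 Mbps.
File: 84.664 Mbps × 300 s = 25399.2 Mb.
With 1% container overhead: ×1.01. → 25653.2 Mb.
At 6 Mbps: 25653.2 / 6 = 4275.5 s ≈ 71.3 minutes.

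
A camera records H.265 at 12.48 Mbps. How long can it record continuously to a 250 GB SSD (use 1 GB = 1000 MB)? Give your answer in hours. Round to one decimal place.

44.5 hours

Capacity: 250 GB = 2,000,000 Mb.
Recording time: 2,000,000 / 12.480 = 160,256 s ≈ 44.5 hours.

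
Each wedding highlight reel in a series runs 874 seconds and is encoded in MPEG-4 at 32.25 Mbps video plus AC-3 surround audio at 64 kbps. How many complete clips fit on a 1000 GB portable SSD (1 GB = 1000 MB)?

Audio: 64 kbps = 0.064 Mbps.
Total bitrate: 32.314 Mbps.
Per item: 32.314 Mbps × 874 s = 28,242 Mb = 3,530 MB.
Capacity: 1000 GB = 8,000,000 Mb; 283.26 items → 283 complete.

283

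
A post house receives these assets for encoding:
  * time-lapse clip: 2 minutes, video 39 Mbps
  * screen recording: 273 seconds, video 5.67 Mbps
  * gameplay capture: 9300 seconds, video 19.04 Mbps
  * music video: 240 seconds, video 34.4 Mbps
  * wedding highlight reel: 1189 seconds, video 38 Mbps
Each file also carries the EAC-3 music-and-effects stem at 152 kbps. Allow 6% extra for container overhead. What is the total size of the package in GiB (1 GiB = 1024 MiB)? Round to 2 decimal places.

29.42 GiB

Audio: 152 kbps = 0.152 Mbps.
time-lapse clip: 39.152 Mbps × 120 s × 1.06 = 4980.1 Mb
screen recording: 5.822 Mbps × 273 s × 1.06 = 1684.8 Mb
gameplay capture: 19.192 Mbps × 9300 s × 1.06 = 189194.7 Mb
music video: 34.552 Mbps × 240 s × 1.06 = 8790.0 Mb
wedding highlight reel: 38.152 Mbps × 1189 s × 1.06 = 48084.5 Mb
Total: 252734.2 Mb = 31591.8 MB.
= 29.42 GiB.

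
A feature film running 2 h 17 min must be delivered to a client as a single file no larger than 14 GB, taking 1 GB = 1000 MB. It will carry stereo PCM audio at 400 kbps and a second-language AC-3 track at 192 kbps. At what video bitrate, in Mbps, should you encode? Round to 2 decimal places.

Budget: 14 GB = 112000.0 Mb.
2 h 17 min = 137 min = 8220 s
Total bitrate budget: 112000.0 Mb / 8220 s = 13.625 Mbps.
Audio total: 400 + 192 = 592 kbps = 0.592 Mbps.
Video: 13.625 − 0.592 = 13.033 Mbps.

13.03 Mbps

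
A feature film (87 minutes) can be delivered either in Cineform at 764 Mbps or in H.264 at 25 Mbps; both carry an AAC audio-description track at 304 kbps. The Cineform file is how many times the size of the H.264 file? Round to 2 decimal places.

87 min = 5220 s
Audio: 304 kbps = 0.304 Mbps.
Cineform: 764.304 Mbps × 5220 s = 3989666.9 Mb = 498.708 GB.
H.264: 25.304 Mbps × 5220 s = 132086.9 Mb = 16.511 GB.
Ratio: 498.708 / 16.511 = 30.205.

30.20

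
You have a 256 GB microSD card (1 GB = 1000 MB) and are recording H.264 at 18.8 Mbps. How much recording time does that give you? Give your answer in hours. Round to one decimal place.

30.3 hours

Capacity: 256 GB = 2,048,000 Mb.
Recording time: 2,048,000 / 18.800 = 108,936 s ≈ 30.3 hours.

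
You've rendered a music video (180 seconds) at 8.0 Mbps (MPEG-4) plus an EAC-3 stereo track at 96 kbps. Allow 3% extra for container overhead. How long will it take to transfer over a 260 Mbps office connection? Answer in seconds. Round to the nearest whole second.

Audio: 96 kbps = 0.096 Mbps.
Total bitrate: 8.096 Mbps.
File: 8.096 Mbps × 180 s = 1457.3 Mb.
With 3% container overhead: ×1.03. → 1501.0 Mb.
At 260 Mbps: 1501.0 / 260 = 5.8 s ≈ 5.77 seconds.

6 seconds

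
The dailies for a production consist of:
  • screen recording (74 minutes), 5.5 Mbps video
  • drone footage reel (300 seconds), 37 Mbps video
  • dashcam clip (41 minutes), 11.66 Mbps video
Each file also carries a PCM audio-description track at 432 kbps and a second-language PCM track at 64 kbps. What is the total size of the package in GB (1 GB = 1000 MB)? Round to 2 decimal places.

Audio total: 432 + 64 = 496 kbps = 0.496 Mbps.
screen recording: 5.996 Mbps × 4440 s = 26622.2 Mb
drone footage reel: 37.496 Mbps × 300 s = 11248.8 Mb
dashcam clip: 12.156 Mbps × 2460 s = 29903.8 Mb
Total: 67774.8 Mb = 8471.9 MB.
= 8.472 GB.

8.47 GB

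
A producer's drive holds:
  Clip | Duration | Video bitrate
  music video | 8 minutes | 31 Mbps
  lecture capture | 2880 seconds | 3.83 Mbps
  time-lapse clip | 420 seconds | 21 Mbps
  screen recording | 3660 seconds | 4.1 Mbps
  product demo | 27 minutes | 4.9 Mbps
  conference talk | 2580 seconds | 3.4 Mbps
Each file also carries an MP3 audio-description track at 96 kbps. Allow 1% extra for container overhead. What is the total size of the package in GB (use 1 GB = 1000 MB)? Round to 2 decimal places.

Audio: 96 kbps = 0.096 Mbps.
music video: 31.096 Mbps × 480 s × 1.01 = 15075.3 Mb
lecture capture: 3.926 Mbps × 2880 s × 1.01 = 11419.9 Mb
time-lapse clip: 21.096 Mbps × 420 s × 1.01 = 8948.9 Mb
screen recording: 4.196 Mbps × 3660 s × 1.01 = 15510.9 Mb
product demo: 4.996 Mbps × 1620 s × 1.01 = 8174.5 Mb
conference talk: 3.496 Mbps × 2580 s × 1.01 = 9109.9 Mb
Total: 68239.5 Mb = 8529.9 MB.
= 8.530 GB.

8.53 GB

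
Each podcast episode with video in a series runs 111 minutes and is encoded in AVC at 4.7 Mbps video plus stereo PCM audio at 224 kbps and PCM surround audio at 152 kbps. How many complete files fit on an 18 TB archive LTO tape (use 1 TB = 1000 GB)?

111 min = 6660 s
Audio total: 224 + 152 = 376 kbps = 0.376 Mbps.
Total bitrate: 5.076 Mbps.
Per item: 5.076 Mbps × 6660 s = 33,806 Mb = 4,226 MB.
Capacity: 18 TB = 144,000,000 Mb; 4259.58 items → 4259 complete.

4259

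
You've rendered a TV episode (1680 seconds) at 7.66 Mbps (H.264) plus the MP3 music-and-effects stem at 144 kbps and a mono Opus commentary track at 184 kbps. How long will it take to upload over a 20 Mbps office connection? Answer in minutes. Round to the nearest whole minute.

11 minutes

Audio total: 144 + 184 = 328 kbps = 0.328 Mbps.
Total bitrate: 7.988 Mbps.
File: 7.988 Mbps × 1680 s = 13419.8 Mb.
At 20 Mbps: 13419.8 / 20 = 671.0 s ≈ 11.2 minutes.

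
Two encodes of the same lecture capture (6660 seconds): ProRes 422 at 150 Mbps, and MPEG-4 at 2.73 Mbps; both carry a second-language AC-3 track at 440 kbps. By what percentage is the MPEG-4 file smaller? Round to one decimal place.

97.9%

Audio: 440 kbps = 0.440 Mbps.
ProRes 422: 150.440 Mbps × 6660 s = 1001930.4 Mb = 125.241 GB.
MPEG-4: 3.170 Mbps × 6660 s = 21112.2 Mb = 2.639 GB.
Reduction: (1 − 2.639/125.241) × 100 = 97.89%.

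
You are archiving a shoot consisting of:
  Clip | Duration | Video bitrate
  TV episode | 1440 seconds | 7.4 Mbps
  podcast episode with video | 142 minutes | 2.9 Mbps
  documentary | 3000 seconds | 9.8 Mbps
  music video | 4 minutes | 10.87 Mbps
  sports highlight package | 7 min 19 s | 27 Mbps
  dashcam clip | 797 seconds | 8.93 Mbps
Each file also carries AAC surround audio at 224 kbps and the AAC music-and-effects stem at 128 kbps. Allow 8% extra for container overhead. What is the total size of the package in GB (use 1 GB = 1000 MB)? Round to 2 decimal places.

12.34 GB

Audio total: 224 + 128 = 352 kbps = 0.352 Mbps.
TV episode: 7.752 Mbps × 1440 s × 1.08 = 12055.9 Mb
podcast episode with video: 3.252 Mbps × 8520 s × 1.08 = 29923.6 Mb
documentary: 10.152 Mbps × 3000 s × 1.08 = 32892.5 Mb
music video: 11.222 Mbps × 240 s × 1.08 = 2908.7 Mb
sports highlight package: 27.352 Mbps × 439 s × 1.08 = 12968.1 Mb
dashcam clip: 9.282 Mbps × 797 s × 1.08 = 7989.6 Mb
Total: 98738.4 Mb = 12342.3 MB.
= 12.34 GB.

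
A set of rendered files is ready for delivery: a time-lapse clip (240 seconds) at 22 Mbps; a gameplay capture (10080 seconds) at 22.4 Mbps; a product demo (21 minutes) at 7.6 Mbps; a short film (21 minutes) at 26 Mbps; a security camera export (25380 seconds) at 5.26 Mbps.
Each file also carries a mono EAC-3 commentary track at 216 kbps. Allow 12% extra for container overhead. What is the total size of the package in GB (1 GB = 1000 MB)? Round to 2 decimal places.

58.12 GB

Audio: 216 kbps = 0.216 Mbps.
time-lapse clip: 22.216 Mbps × 240 s × 1.12 = 5971.7 Mb
gameplay capture: 22.616 Mbps × 10080 s × 1.12 = 255325.6 Mb
product demo: 7.816 Mbps × 1260 s × 1.12 = 11029.9 Mb
short film: 26.216 Mbps × 1260 s × 1.12 = 36996.0 Mb
security camera export: 5.476 Mbps × 25380 s × 1.12 = 155658.6 Mb
Total: 464981.8 Mb = 58122.7 MB.
= 58.12 GB.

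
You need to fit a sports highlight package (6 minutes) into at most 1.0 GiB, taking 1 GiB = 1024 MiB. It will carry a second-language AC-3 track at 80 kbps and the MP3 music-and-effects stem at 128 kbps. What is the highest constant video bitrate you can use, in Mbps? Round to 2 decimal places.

23.65 Mbps

Budget: 1.0 GiB = 8589.9 Mb.
6 min = 360 s
Total bitrate budget: 8589.9 Mb / 360 s = 23.861 Mbps.
Audio total: 80 + 128 = 208 kbps = 0.208 Mbps.
Video: 23.861 − 0.208 = 23.653 Mbps.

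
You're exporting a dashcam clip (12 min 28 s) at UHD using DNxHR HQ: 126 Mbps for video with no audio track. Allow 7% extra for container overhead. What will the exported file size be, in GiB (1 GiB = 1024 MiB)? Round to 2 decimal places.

12 min 28 s = 748 s
Total bitrate: 126 Mbps.
Stream data: 126.000 Mbps × 748 s = 94248.0 Mb.
With 7% container overhead: ×1.07.
100,845 Mb = 12,605,670,000 bytes ÷ 1,073,741,824 = 11.74 GiB.

11.74 GiB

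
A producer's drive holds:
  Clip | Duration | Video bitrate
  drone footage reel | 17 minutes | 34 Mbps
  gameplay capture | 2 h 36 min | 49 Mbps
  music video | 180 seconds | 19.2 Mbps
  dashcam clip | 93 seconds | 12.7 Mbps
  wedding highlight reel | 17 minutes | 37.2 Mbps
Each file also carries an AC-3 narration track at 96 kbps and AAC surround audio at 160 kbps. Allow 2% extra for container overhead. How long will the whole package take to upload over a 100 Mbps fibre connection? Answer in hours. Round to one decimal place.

1.5 hours

Audio total: 96 + 160 = 256 kbps = 0.256 Mbps.
drone footage reel: 34.256 Mbps × 1020 s × 1.02 = 35639.9 Mb
gameplay capture: 49.256 Mbps × 9360 s × 1.02 = 470256.9 Mb
music video: 19.456 Mbps × 180 s × 1.02 = 3572.1 Mb
dashcam clip: 12.956 Mbps × 93 s × 1.02 = 1229.0 Mb
wedding highlight reel: 37.456 Mbps × 1020 s × 1.02 = 38969.2 Mb
Total: 549667.2 Mb = 68708.4 MB.
At 100 Mbps: 549667.2 / 100 = 5497 s ≈ 1.53 hours.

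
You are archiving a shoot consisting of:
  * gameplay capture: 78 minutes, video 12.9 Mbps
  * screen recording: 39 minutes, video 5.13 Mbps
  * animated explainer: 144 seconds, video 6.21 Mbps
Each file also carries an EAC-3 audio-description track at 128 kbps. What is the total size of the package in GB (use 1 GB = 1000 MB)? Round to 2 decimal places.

9.27 GB

Audio: 128 kbps = 0.128 Mbps.
gameplay capture: 13.028 Mbps × 4680 s = 60971.0 Mb
screen recording: 5.258 Mbps × 2340 s = 12303.7 Mb
animated explainer: 6.338 Mbps × 144 s = 912.7 Mb
Total: 74187.4 Mb = 9273.4 MB.
= 9.273 GB.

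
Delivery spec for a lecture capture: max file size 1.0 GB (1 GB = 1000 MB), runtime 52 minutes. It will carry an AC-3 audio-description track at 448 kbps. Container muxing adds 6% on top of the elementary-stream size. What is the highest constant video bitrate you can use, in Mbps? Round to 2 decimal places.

1.97 Mbps

Budget: 1.0 GB = 8000.0 Mb.
Stream payload after overhead: 8000.0 / 1.06 = 7547.2 Mb.
52 min = 3120 s
Total bitrate budget: 7547.2 Mb / 3120 s = 2.419 Mbps.
Audio: 448 kbps = 0.448 Mbps.
Video: 2.419 − 0.448 = 1.971 Mbps.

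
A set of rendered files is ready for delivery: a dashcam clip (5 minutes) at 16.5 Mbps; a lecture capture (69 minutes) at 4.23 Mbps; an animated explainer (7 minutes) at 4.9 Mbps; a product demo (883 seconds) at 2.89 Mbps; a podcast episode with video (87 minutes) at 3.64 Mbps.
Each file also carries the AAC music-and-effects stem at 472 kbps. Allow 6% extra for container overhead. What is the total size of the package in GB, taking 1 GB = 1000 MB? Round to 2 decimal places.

6.79 GB

Audio: 472 kbps = 0.472 Mbps.
dashcam clip: 16.972 Mbps × 300 s × 1.06 = 5397.1 Mb
lecture capture: 4.702 Mbps × 4140 s × 1.06 = 20634.3 Mb
animated explainer: 5.372 Mbps × 420 s × 1.06 = 2391.6 Mb
product demo: 3.362 Mbps × 883 s × 1.06 = 3146.8 Mb
podcast episode with video: 4.112 Mbps × 5220 s × 1.06 = 22752.5 Mb
Total: 54322.3 Mb = 6790.3 MB.
= 6.790 GB.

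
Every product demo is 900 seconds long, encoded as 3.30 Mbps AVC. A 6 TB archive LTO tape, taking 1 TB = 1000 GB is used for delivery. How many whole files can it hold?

16161

Per item: 3.300 Mbps × 900 s = 2,970 Mb = 371.2 MB.
Capacity: 6 TB = 48,000,000 Mb; 16161.62 items → 16161 complete.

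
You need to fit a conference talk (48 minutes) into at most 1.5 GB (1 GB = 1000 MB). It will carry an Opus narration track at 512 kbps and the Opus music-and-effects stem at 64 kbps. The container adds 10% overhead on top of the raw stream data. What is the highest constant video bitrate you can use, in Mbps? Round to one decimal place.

3.2 Mbps

Budget: 1.5 GB = 12000.0 Mb.
Stream payload after overhead: 12000.0 / 1.10 = 10909.1 Mb.
48 min = 2880 s
Total bitrate budget: 10909.1 Mb / 2880 s = 3.788 Mbps.
Audio total: 512 + 64 = 576 kbps = 0.576 Mbps.
Video: 3.788 − 0.576 = 3.212 Mbps.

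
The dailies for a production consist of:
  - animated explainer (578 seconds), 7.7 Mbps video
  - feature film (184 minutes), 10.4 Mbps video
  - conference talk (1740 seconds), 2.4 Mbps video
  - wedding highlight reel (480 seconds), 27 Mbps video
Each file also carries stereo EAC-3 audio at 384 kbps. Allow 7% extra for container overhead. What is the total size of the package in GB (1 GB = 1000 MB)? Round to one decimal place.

Audio: 384 kbps = 0.384 Mbps.
animated explainer: 8.084 Mbps × 578 s × 1.07 = 4999.6 Mb
feature film: 10.784 Mbps × 11040 s × 1.07 = 127389.2 Mb
conference talk: 2.784 Mbps × 1740 s × 1.07 = 5183.3 Mb
wedding highlight reel: 27.384 Mbps × 480 s × 1.07 = 14064.4 Mb
Total: 151636.5 Mb = 18954.6 MB.
= 18.95 GB.

19.0 GB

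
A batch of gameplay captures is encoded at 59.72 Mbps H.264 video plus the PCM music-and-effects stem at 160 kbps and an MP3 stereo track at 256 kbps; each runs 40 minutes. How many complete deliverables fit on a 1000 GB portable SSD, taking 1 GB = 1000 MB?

55

40 min = 2400 s
Audio total: 160 + 256 = 416 kbps = 0.416 Mbps.
Total bitrate: 60.136 Mbps.
Per item: 60.136 Mbps × 2400 s = 144,326 Mb = 18,041 MB.
Capacity: 1000 GB = 8,000,000 Mb; 55.43 items → 55 complete.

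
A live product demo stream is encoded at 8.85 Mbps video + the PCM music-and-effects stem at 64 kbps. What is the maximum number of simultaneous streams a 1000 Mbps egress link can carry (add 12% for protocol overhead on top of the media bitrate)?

Audio: 64 kbps = 0.064 Mbps.
Per-viewer media rate: 8.914 Mbps.
On the wire with 12% overhead: 9.984 Mbps.
1000 Mbps = 1,000 Mbps; 1,000 / 9.984 = 100.16 → 100 viewers.

100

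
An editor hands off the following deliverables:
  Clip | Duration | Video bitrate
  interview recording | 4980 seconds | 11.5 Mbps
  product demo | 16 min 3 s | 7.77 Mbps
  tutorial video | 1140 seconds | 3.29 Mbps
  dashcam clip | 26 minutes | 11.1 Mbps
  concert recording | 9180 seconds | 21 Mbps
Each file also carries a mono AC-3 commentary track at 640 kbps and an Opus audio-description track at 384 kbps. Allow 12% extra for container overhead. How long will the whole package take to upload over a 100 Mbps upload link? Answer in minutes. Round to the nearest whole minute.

55 minutes

Audio total: 640 + 384 = 1024 kbps = 1.024 Mbps.
interview recording: 12.524 Mbps × 4980 s × 1.12 = 69853.9 Mb
product demo: 8.794 Mbps × 963 s × 1.12 = 9484.9 Mb
tutorial video: 4.314 Mbps × 1140 s × 1.12 = 5508.1 Mb
dashcam clip: 12.124 Mbps × 1560 s × 1.12 = 21183.1 Mb
concert recording: 22.024 Mbps × 9180 s × 1.12 = 226442.0 Mb
Total: 332471.8 Mb = 41559.0 MB.
At 100 Mbps: 332471.8 / 100 = 3325 s ≈ 55.4 minutes.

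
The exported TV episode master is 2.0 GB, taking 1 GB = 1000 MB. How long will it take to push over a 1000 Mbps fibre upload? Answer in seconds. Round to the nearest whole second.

File: 2.0 GB = 16000.0 Mb.
At 1000 Mbps: 16000.0 / 1000 = 16.0 s ≈ 16 seconds.

16 seconds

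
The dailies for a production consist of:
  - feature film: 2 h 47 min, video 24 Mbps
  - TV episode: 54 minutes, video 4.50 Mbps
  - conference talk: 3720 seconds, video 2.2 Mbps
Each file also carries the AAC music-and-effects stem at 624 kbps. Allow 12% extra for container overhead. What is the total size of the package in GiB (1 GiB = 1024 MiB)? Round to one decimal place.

35.7 GiB

Audio: 624 kbps = 0.624 Mbps.
feature film: 24.624 Mbps × 10020 s × 1.12 = 276340.4 Mb
TV episode: 5.124 Mbps × 3240 s × 1.12 = 18594.0 Mb
conference talk: 2.824 Mbps × 3720 s × 1.12 = 11765.9 Mb
Total: 306700.3 Mb = 38337.5 MB.
= 35.70 GiB.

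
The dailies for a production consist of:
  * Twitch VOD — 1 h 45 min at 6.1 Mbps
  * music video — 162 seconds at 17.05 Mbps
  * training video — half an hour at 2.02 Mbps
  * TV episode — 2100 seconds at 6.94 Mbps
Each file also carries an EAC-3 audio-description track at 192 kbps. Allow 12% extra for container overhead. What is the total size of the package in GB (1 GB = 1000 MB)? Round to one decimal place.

8.6 GB

Audio: 192 kbps = 0.192 Mbps.
Twitch VOD: 6.292 Mbps × 6300 s × 1.12 = 44396.4 Mb
music video: 17.242 Mbps × 162 s × 1.12 = 3128.4 Mb
training video: 2.212 Mbps × 1800 s × 1.12 = 4459.4 Mb
TV episode: 7.132 Mbps × 2100 s × 1.12 = 16774.5 Mb
Total: 68758.6 Mb = 8594.8 MB.
= 8.595 GB.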